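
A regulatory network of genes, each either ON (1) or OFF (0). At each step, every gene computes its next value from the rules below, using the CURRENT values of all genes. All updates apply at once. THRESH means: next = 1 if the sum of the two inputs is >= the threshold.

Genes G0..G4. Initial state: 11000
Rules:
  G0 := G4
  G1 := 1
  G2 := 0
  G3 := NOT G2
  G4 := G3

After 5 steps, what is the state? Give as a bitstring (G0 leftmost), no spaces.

Step 1: G0=G4=0 G1=1(const) G2=0(const) G3=NOT G2=NOT 0=1 G4=G3=0 -> 01010
Step 2: G0=G4=0 G1=1(const) G2=0(const) G3=NOT G2=NOT 0=1 G4=G3=1 -> 01011
Step 3: G0=G4=1 G1=1(const) G2=0(const) G3=NOT G2=NOT 0=1 G4=G3=1 -> 11011
Step 4: G0=G4=1 G1=1(const) G2=0(const) G3=NOT G2=NOT 0=1 G4=G3=1 -> 11011
Step 5: G0=G4=1 G1=1(const) G2=0(const) G3=NOT G2=NOT 0=1 G4=G3=1 -> 11011

11011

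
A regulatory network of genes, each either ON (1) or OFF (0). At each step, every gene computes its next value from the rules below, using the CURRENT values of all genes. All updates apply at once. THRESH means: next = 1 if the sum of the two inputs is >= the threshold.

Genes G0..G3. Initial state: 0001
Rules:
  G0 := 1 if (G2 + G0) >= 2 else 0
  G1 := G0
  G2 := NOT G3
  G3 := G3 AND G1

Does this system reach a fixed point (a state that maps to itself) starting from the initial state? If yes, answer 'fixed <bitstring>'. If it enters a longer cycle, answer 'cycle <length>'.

Step 0: 0001
Step 1: G0=(0+0>=2)=0 G1=G0=0 G2=NOT G3=NOT 1=0 G3=G3&G1=1&0=0 -> 0000
Step 2: G0=(0+0>=2)=0 G1=G0=0 G2=NOT G3=NOT 0=1 G3=G3&G1=0&0=0 -> 0010
Step 3: G0=(1+0>=2)=0 G1=G0=0 G2=NOT G3=NOT 0=1 G3=G3&G1=0&0=0 -> 0010
Fixed point reached at step 2: 0010

Answer: fixed 0010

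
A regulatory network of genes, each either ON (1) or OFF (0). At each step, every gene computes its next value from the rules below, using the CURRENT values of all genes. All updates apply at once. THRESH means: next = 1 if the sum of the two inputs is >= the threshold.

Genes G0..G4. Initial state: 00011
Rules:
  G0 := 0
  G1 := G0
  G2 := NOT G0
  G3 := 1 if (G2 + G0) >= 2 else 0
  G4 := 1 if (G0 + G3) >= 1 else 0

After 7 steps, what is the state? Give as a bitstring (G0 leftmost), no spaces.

Step 1: G0=0(const) G1=G0=0 G2=NOT G0=NOT 0=1 G3=(0+0>=2)=0 G4=(0+1>=1)=1 -> 00101
Step 2: G0=0(const) G1=G0=0 G2=NOT G0=NOT 0=1 G3=(1+0>=2)=0 G4=(0+0>=1)=0 -> 00100
Step 3: G0=0(const) G1=G0=0 G2=NOT G0=NOT 0=1 G3=(1+0>=2)=0 G4=(0+0>=1)=0 -> 00100
Step 4: G0=0(const) G1=G0=0 G2=NOT G0=NOT 0=1 G3=(1+0>=2)=0 G4=(0+0>=1)=0 -> 00100
Step 5: G0=0(const) G1=G0=0 G2=NOT G0=NOT 0=1 G3=(1+0>=2)=0 G4=(0+0>=1)=0 -> 00100
Step 6: G0=0(const) G1=G0=0 G2=NOT G0=NOT 0=1 G3=(1+0>=2)=0 G4=(0+0>=1)=0 -> 00100
Step 7: G0=0(const) G1=G0=0 G2=NOT G0=NOT 0=1 G3=(1+0>=2)=0 G4=(0+0>=1)=0 -> 00100

00100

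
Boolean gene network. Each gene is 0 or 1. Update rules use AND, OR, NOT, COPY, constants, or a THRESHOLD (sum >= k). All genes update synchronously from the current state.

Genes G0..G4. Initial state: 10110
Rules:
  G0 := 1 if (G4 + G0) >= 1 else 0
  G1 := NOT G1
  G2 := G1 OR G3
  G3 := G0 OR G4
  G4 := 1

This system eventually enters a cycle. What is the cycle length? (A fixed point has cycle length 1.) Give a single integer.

Answer: 2

Derivation:
Step 0: 10110
Step 1: G0=(0+1>=1)=1 G1=NOT G1=NOT 0=1 G2=G1|G3=0|1=1 G3=G0|G4=1|0=1 G4=1(const) -> 11111
Step 2: G0=(1+1>=1)=1 G1=NOT G1=NOT 1=0 G2=G1|G3=1|1=1 G3=G0|G4=1|1=1 G4=1(const) -> 10111
Step 3: G0=(1+1>=1)=1 G1=NOT G1=NOT 0=1 G2=G1|G3=0|1=1 G3=G0|G4=1|1=1 G4=1(const) -> 11111
State from step 3 equals state from step 1 -> cycle length 2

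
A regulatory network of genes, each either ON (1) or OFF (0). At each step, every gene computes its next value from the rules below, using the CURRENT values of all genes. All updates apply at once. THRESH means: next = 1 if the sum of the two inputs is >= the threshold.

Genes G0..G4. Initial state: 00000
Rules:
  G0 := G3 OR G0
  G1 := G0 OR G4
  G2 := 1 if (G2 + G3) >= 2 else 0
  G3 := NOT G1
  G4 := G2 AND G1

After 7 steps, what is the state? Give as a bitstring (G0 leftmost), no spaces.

Step 1: G0=G3|G0=0|0=0 G1=G0|G4=0|0=0 G2=(0+0>=2)=0 G3=NOT G1=NOT 0=1 G4=G2&G1=0&0=0 -> 00010
Step 2: G0=G3|G0=1|0=1 G1=G0|G4=0|0=0 G2=(0+1>=2)=0 G3=NOT G1=NOT 0=1 G4=G2&G1=0&0=0 -> 10010
Step 3: G0=G3|G0=1|1=1 G1=G0|G4=1|0=1 G2=(0+1>=2)=0 G3=NOT G1=NOT 0=1 G4=G2&G1=0&0=0 -> 11010
Step 4: G0=G3|G0=1|1=1 G1=G0|G4=1|0=1 G2=(0+1>=2)=0 G3=NOT G1=NOT 1=0 G4=G2&G1=0&1=0 -> 11000
Step 5: G0=G3|G0=0|1=1 G1=G0|G4=1|0=1 G2=(0+0>=2)=0 G3=NOT G1=NOT 1=0 G4=G2&G1=0&1=0 -> 11000
Step 6: G0=G3|G0=0|1=1 G1=G0|G4=1|0=1 G2=(0+0>=2)=0 G3=NOT G1=NOT 1=0 G4=G2&G1=0&1=0 -> 11000
Step 7: G0=G3|G0=0|1=1 G1=G0|G4=1|0=1 G2=(0+0>=2)=0 G3=NOT G1=NOT 1=0 G4=G2&G1=0&1=0 -> 11000

11000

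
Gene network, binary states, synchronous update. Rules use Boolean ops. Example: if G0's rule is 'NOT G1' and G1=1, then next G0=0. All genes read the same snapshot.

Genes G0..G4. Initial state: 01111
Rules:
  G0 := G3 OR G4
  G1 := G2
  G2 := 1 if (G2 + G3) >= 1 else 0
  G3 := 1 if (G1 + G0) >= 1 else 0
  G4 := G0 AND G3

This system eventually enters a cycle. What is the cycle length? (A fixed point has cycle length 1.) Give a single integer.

Step 0: 01111
Step 1: G0=G3|G4=1|1=1 G1=G2=1 G2=(1+1>=1)=1 G3=(1+0>=1)=1 G4=G0&G3=0&1=0 -> 11110
Step 2: G0=G3|G4=1|0=1 G1=G2=1 G2=(1+1>=1)=1 G3=(1+1>=1)=1 G4=G0&G3=1&1=1 -> 11111
Step 3: G0=G3|G4=1|1=1 G1=G2=1 G2=(1+1>=1)=1 G3=(1+1>=1)=1 G4=G0&G3=1&1=1 -> 11111
State from step 3 equals state from step 2 -> cycle length 1

Answer: 1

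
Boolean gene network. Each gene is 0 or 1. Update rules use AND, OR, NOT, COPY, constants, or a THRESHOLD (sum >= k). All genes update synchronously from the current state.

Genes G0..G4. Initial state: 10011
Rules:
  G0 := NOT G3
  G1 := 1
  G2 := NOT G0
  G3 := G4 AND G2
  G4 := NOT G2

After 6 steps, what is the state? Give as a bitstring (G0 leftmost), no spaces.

Step 1: G0=NOT G3=NOT 1=0 G1=1(const) G2=NOT G0=NOT 1=0 G3=G4&G2=1&0=0 G4=NOT G2=NOT 0=1 -> 01001
Step 2: G0=NOT G3=NOT 0=1 G1=1(const) G2=NOT G0=NOT 0=1 G3=G4&G2=1&0=0 G4=NOT G2=NOT 0=1 -> 11101
Step 3: G0=NOT G3=NOT 0=1 G1=1(const) G2=NOT G0=NOT 1=0 G3=G4&G2=1&1=1 G4=NOT G2=NOT 1=0 -> 11010
Step 4: G0=NOT G3=NOT 1=0 G1=1(const) G2=NOT G0=NOT 1=0 G3=G4&G2=0&0=0 G4=NOT G2=NOT 0=1 -> 01001
Step 5: G0=NOT G3=NOT 0=1 G1=1(const) G2=NOT G0=NOT 0=1 G3=G4&G2=1&0=0 G4=NOT G2=NOT 0=1 -> 11101
Step 6: G0=NOT G3=NOT 0=1 G1=1(const) G2=NOT G0=NOT 1=0 G3=G4&G2=1&1=1 G4=NOT G2=NOT 1=0 -> 11010

11010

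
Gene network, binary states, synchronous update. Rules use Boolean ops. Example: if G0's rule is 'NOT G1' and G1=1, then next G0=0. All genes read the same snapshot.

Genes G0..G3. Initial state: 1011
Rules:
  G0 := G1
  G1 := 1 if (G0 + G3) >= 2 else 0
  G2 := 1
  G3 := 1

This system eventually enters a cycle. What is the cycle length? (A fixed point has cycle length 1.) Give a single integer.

Step 0: 1011
Step 1: G0=G1=0 G1=(1+1>=2)=1 G2=1(const) G3=1(const) -> 0111
Step 2: G0=G1=1 G1=(0+1>=2)=0 G2=1(const) G3=1(const) -> 1011
State from step 2 equals state from step 0 -> cycle length 2

Answer: 2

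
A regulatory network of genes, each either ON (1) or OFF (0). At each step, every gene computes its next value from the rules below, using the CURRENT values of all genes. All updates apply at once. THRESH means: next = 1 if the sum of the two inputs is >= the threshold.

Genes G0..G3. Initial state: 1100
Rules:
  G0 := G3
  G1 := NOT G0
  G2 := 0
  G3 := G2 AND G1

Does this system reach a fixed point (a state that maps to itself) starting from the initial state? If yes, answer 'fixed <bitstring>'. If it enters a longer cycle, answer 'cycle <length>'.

Step 0: 1100
Step 1: G0=G3=0 G1=NOT G0=NOT 1=0 G2=0(const) G3=G2&G1=0&1=0 -> 0000
Step 2: G0=G3=0 G1=NOT G0=NOT 0=1 G2=0(const) G3=G2&G1=0&0=0 -> 0100
Step 3: G0=G3=0 G1=NOT G0=NOT 0=1 G2=0(const) G3=G2&G1=0&1=0 -> 0100
Fixed point reached at step 2: 0100

Answer: fixed 0100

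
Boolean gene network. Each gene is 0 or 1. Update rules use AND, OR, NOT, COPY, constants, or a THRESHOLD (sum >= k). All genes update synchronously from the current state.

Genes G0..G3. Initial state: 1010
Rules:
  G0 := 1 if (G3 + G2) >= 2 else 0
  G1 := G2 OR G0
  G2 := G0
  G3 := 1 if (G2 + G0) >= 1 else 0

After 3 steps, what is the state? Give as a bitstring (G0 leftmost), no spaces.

Step 1: G0=(0+1>=2)=0 G1=G2|G0=1|1=1 G2=G0=1 G3=(1+1>=1)=1 -> 0111
Step 2: G0=(1+1>=2)=1 G1=G2|G0=1|0=1 G2=G0=0 G3=(1+0>=1)=1 -> 1101
Step 3: G0=(1+0>=2)=0 G1=G2|G0=0|1=1 G2=G0=1 G3=(0+1>=1)=1 -> 0111

0111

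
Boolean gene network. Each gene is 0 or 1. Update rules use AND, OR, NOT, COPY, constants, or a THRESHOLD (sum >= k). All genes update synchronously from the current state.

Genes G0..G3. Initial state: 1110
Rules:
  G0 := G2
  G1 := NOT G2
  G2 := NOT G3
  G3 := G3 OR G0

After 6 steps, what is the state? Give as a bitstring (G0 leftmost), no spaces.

Step 1: G0=G2=1 G1=NOT G2=NOT 1=0 G2=NOT G3=NOT 0=1 G3=G3|G0=0|1=1 -> 1011
Step 2: G0=G2=1 G1=NOT G2=NOT 1=0 G2=NOT G3=NOT 1=0 G3=G3|G0=1|1=1 -> 1001
Step 3: G0=G2=0 G1=NOT G2=NOT 0=1 G2=NOT G3=NOT 1=0 G3=G3|G0=1|1=1 -> 0101
Step 4: G0=G2=0 G1=NOT G2=NOT 0=1 G2=NOT G3=NOT 1=0 G3=G3|G0=1|0=1 -> 0101
Step 5: G0=G2=0 G1=NOT G2=NOT 0=1 G2=NOT G3=NOT 1=0 G3=G3|G0=1|0=1 -> 0101
Step 6: G0=G2=0 G1=NOT G2=NOT 0=1 G2=NOT G3=NOT 1=0 G3=G3|G0=1|0=1 -> 0101

0101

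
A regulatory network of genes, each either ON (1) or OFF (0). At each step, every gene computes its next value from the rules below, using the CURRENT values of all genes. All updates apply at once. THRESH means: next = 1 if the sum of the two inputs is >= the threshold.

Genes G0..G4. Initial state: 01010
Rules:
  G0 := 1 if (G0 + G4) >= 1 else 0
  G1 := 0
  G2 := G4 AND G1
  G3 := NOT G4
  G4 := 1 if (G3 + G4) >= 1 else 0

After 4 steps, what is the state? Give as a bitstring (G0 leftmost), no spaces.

Step 1: G0=(0+0>=1)=0 G1=0(const) G2=G4&G1=0&1=0 G3=NOT G4=NOT 0=1 G4=(1+0>=1)=1 -> 00011
Step 2: G0=(0+1>=1)=1 G1=0(const) G2=G4&G1=1&0=0 G3=NOT G4=NOT 1=0 G4=(1+1>=1)=1 -> 10001
Step 3: G0=(1+1>=1)=1 G1=0(const) G2=G4&G1=1&0=0 G3=NOT G4=NOT 1=0 G4=(0+1>=1)=1 -> 10001
Step 4: G0=(1+1>=1)=1 G1=0(const) G2=G4&G1=1&0=0 G3=NOT G4=NOT 1=0 G4=(0+1>=1)=1 -> 10001

10001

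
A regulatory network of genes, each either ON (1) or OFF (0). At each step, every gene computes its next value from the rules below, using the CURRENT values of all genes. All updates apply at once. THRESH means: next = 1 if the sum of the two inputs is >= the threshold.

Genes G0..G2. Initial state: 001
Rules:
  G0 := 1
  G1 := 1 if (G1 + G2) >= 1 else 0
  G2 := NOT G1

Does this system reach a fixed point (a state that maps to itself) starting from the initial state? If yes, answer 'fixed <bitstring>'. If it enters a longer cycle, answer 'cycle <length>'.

Step 0: 001
Step 1: G0=1(const) G1=(0+1>=1)=1 G2=NOT G1=NOT 0=1 -> 111
Step 2: G0=1(const) G1=(1+1>=1)=1 G2=NOT G1=NOT 1=0 -> 110
Step 3: G0=1(const) G1=(1+0>=1)=1 G2=NOT G1=NOT 1=0 -> 110
Fixed point reached at step 2: 110

Answer: fixed 110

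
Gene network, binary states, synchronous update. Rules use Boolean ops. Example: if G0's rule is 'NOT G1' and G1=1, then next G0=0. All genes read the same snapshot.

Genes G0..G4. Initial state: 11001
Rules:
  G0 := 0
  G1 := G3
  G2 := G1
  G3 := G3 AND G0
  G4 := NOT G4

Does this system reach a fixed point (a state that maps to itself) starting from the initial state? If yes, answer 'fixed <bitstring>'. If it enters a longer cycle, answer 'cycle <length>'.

Answer: cycle 2

Derivation:
Step 0: 11001
Step 1: G0=0(const) G1=G3=0 G2=G1=1 G3=G3&G0=0&1=0 G4=NOT G4=NOT 1=0 -> 00100
Step 2: G0=0(const) G1=G3=0 G2=G1=0 G3=G3&G0=0&0=0 G4=NOT G4=NOT 0=1 -> 00001
Step 3: G0=0(const) G1=G3=0 G2=G1=0 G3=G3&G0=0&0=0 G4=NOT G4=NOT 1=0 -> 00000
Step 4: G0=0(const) G1=G3=0 G2=G1=0 G3=G3&G0=0&0=0 G4=NOT G4=NOT 0=1 -> 00001
Cycle of length 2 starting at step 2 -> no fixed point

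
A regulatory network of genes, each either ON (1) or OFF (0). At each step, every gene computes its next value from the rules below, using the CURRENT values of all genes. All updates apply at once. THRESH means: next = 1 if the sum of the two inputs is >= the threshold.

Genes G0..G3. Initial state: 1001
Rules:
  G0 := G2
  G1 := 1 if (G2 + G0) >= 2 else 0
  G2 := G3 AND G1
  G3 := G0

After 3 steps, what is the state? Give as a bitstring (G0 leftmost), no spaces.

Step 1: G0=G2=0 G1=(0+1>=2)=0 G2=G3&G1=1&0=0 G3=G0=1 -> 0001
Step 2: G0=G2=0 G1=(0+0>=2)=0 G2=G3&G1=1&0=0 G3=G0=0 -> 0000
Step 3: G0=G2=0 G1=(0+0>=2)=0 G2=G3&G1=0&0=0 G3=G0=0 -> 0000

0000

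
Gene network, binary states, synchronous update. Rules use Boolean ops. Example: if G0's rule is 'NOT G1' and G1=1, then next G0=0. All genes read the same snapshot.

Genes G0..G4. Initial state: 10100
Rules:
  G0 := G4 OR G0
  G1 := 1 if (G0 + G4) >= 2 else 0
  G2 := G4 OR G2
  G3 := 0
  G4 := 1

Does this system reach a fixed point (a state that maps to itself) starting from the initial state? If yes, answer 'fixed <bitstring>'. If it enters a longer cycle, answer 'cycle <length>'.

Step 0: 10100
Step 1: G0=G4|G0=0|1=1 G1=(1+0>=2)=0 G2=G4|G2=0|1=1 G3=0(const) G4=1(const) -> 10101
Step 2: G0=G4|G0=1|1=1 G1=(1+1>=2)=1 G2=G4|G2=1|1=1 G3=0(const) G4=1(const) -> 11101
Step 3: G0=G4|G0=1|1=1 G1=(1+1>=2)=1 G2=G4|G2=1|1=1 G3=0(const) G4=1(const) -> 11101
Fixed point reached at step 2: 11101

Answer: fixed 11101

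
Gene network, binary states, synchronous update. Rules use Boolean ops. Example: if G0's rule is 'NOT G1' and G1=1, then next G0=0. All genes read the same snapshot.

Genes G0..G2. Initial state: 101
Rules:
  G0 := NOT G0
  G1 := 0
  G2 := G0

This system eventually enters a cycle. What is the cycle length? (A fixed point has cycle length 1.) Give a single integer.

Answer: 2

Derivation:
Step 0: 101
Step 1: G0=NOT G0=NOT 1=0 G1=0(const) G2=G0=1 -> 001
Step 2: G0=NOT G0=NOT 0=1 G1=0(const) G2=G0=0 -> 100
Step 3: G0=NOT G0=NOT 1=0 G1=0(const) G2=G0=1 -> 001
State from step 3 equals state from step 1 -> cycle length 2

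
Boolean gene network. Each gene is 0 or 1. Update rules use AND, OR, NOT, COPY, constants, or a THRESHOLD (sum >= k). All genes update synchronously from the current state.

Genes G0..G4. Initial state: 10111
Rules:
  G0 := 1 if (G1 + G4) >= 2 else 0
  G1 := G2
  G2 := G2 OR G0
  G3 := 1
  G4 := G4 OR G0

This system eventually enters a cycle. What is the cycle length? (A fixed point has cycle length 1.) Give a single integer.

Step 0: 10111
Step 1: G0=(0+1>=2)=0 G1=G2=1 G2=G2|G0=1|1=1 G3=1(const) G4=G4|G0=1|1=1 -> 01111
Step 2: G0=(1+1>=2)=1 G1=G2=1 G2=G2|G0=1|0=1 G3=1(const) G4=G4|G0=1|0=1 -> 11111
Step 3: G0=(1+1>=2)=1 G1=G2=1 G2=G2|G0=1|1=1 G3=1(const) G4=G4|G0=1|1=1 -> 11111
State from step 3 equals state from step 2 -> cycle length 1

Answer: 1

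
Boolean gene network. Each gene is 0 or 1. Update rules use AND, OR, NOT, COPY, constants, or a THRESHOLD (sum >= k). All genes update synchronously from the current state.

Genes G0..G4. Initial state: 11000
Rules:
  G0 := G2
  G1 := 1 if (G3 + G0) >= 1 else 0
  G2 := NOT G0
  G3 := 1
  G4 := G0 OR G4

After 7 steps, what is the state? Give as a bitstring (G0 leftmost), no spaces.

Step 1: G0=G2=0 G1=(0+1>=1)=1 G2=NOT G0=NOT 1=0 G3=1(const) G4=G0|G4=1|0=1 -> 01011
Step 2: G0=G2=0 G1=(1+0>=1)=1 G2=NOT G0=NOT 0=1 G3=1(const) G4=G0|G4=0|1=1 -> 01111
Step 3: G0=G2=1 G1=(1+0>=1)=1 G2=NOT G0=NOT 0=1 G3=1(const) G4=G0|G4=0|1=1 -> 11111
Step 4: G0=G2=1 G1=(1+1>=1)=1 G2=NOT G0=NOT 1=0 G3=1(const) G4=G0|G4=1|1=1 -> 11011
Step 5: G0=G2=0 G1=(1+1>=1)=1 G2=NOT G0=NOT 1=0 G3=1(const) G4=G0|G4=1|1=1 -> 01011
Step 6: G0=G2=0 G1=(1+0>=1)=1 G2=NOT G0=NOT 0=1 G3=1(const) G4=G0|G4=0|1=1 -> 01111
Step 7: G0=G2=1 G1=(1+0>=1)=1 G2=NOT G0=NOT 0=1 G3=1(const) G4=G0|G4=0|1=1 -> 11111

11111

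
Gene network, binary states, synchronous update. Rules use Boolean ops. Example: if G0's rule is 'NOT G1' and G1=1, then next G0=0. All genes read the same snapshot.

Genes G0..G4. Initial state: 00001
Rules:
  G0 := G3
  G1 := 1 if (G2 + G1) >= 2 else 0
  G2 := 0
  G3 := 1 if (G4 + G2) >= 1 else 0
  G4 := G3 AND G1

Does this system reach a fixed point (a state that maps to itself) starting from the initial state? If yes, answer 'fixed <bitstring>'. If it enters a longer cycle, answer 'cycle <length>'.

Step 0: 00001
Step 1: G0=G3=0 G1=(0+0>=2)=0 G2=0(const) G3=(1+0>=1)=1 G4=G3&G1=0&0=0 -> 00010
Step 2: G0=G3=1 G1=(0+0>=2)=0 G2=0(const) G3=(0+0>=1)=0 G4=G3&G1=1&0=0 -> 10000
Step 3: G0=G3=0 G1=(0+0>=2)=0 G2=0(const) G3=(0+0>=1)=0 G4=G3&G1=0&0=0 -> 00000
Step 4: G0=G3=0 G1=(0+0>=2)=0 G2=0(const) G3=(0+0>=1)=0 G4=G3&G1=0&0=0 -> 00000
Fixed point reached at step 3: 00000

Answer: fixed 00000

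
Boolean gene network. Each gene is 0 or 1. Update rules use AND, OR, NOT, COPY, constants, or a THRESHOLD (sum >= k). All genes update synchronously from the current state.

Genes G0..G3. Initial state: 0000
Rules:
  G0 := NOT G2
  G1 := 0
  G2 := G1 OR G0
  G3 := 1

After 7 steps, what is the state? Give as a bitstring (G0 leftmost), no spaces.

Step 1: G0=NOT G2=NOT 0=1 G1=0(const) G2=G1|G0=0|0=0 G3=1(const) -> 1001
Step 2: G0=NOT G2=NOT 0=1 G1=0(const) G2=G1|G0=0|1=1 G3=1(const) -> 1011
Step 3: G0=NOT G2=NOT 1=0 G1=0(const) G2=G1|G0=0|1=1 G3=1(const) -> 0011
Step 4: G0=NOT G2=NOT 1=0 G1=0(const) G2=G1|G0=0|0=0 G3=1(const) -> 0001
Step 5: G0=NOT G2=NOT 0=1 G1=0(const) G2=G1|G0=0|0=0 G3=1(const) -> 1001
Step 6: G0=NOT G2=NOT 0=1 G1=0(const) G2=G1|G0=0|1=1 G3=1(const) -> 1011
Step 7: G0=NOT G2=NOT 1=0 G1=0(const) G2=G1|G0=0|1=1 G3=1(const) -> 0011

0011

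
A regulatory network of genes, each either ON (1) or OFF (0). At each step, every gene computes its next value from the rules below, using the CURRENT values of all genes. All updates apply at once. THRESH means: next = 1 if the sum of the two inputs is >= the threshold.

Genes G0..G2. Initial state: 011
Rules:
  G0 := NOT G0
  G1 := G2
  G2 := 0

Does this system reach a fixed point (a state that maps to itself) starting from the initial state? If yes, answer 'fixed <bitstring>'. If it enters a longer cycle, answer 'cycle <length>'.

Answer: cycle 2

Derivation:
Step 0: 011
Step 1: G0=NOT G0=NOT 0=1 G1=G2=1 G2=0(const) -> 110
Step 2: G0=NOT G0=NOT 1=0 G1=G2=0 G2=0(const) -> 000
Step 3: G0=NOT G0=NOT 0=1 G1=G2=0 G2=0(const) -> 100
Step 4: G0=NOT G0=NOT 1=0 G1=G2=0 G2=0(const) -> 000
Cycle of length 2 starting at step 2 -> no fixed point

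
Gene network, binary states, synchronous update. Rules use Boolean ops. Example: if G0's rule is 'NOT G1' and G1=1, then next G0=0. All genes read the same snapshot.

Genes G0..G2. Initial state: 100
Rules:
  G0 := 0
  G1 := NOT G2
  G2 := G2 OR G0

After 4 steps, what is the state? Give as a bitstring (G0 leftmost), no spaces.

Step 1: G0=0(const) G1=NOT G2=NOT 0=1 G2=G2|G0=0|1=1 -> 011
Step 2: G0=0(const) G1=NOT G2=NOT 1=0 G2=G2|G0=1|0=1 -> 001
Step 3: G0=0(const) G1=NOT G2=NOT 1=0 G2=G2|G0=1|0=1 -> 001
Step 4: G0=0(const) G1=NOT G2=NOT 1=0 G2=G2|G0=1|0=1 -> 001

001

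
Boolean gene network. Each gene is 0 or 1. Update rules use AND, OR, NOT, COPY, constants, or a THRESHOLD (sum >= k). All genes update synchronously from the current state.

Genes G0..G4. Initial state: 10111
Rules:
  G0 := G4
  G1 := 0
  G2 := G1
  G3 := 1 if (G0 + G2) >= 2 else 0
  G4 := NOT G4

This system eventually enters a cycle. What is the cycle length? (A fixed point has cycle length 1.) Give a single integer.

Answer: 2

Derivation:
Step 0: 10111
Step 1: G0=G4=1 G1=0(const) G2=G1=0 G3=(1+1>=2)=1 G4=NOT G4=NOT 1=0 -> 10010
Step 2: G0=G4=0 G1=0(const) G2=G1=0 G3=(1+0>=2)=0 G4=NOT G4=NOT 0=1 -> 00001
Step 3: G0=G4=1 G1=0(const) G2=G1=0 G3=(0+0>=2)=0 G4=NOT G4=NOT 1=0 -> 10000
Step 4: G0=G4=0 G1=0(const) G2=G1=0 G3=(1+0>=2)=0 G4=NOT G4=NOT 0=1 -> 00001
State from step 4 equals state from step 2 -> cycle length 2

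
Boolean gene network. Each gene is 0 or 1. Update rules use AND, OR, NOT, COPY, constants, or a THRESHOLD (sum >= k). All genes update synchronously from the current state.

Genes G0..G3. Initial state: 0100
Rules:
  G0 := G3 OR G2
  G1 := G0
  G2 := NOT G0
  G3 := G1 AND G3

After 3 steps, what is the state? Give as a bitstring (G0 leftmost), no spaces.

Step 1: G0=G3|G2=0|0=0 G1=G0=0 G2=NOT G0=NOT 0=1 G3=G1&G3=1&0=0 -> 0010
Step 2: G0=G3|G2=0|1=1 G1=G0=0 G2=NOT G0=NOT 0=1 G3=G1&G3=0&0=0 -> 1010
Step 3: G0=G3|G2=0|1=1 G1=G0=1 G2=NOT G0=NOT 1=0 G3=G1&G3=0&0=0 -> 1100

1100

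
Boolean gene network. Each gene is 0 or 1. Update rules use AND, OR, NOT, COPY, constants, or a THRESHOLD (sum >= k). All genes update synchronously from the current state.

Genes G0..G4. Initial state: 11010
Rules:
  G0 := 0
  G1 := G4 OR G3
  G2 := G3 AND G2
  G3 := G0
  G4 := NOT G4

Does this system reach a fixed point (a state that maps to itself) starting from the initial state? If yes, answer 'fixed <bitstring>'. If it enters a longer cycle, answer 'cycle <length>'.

Answer: cycle 2

Derivation:
Step 0: 11010
Step 1: G0=0(const) G1=G4|G3=0|1=1 G2=G3&G2=1&0=0 G3=G0=1 G4=NOT G4=NOT 0=1 -> 01011
Step 2: G0=0(const) G1=G4|G3=1|1=1 G2=G3&G2=1&0=0 G3=G0=0 G4=NOT G4=NOT 1=0 -> 01000
Step 3: G0=0(const) G1=G4|G3=0|0=0 G2=G3&G2=0&0=0 G3=G0=0 G4=NOT G4=NOT 0=1 -> 00001
Step 4: G0=0(const) G1=G4|G3=1|0=1 G2=G3&G2=0&0=0 G3=G0=0 G4=NOT G4=NOT 1=0 -> 01000
Cycle of length 2 starting at step 2 -> no fixed point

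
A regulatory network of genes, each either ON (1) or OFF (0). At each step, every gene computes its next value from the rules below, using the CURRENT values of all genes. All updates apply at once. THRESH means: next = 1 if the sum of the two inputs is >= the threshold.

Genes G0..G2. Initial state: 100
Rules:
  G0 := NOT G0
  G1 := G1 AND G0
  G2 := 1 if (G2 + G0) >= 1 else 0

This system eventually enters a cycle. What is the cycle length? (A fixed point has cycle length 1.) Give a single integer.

Step 0: 100
Step 1: G0=NOT G0=NOT 1=0 G1=G1&G0=0&1=0 G2=(0+1>=1)=1 -> 001
Step 2: G0=NOT G0=NOT 0=1 G1=G1&G0=0&0=0 G2=(1+0>=1)=1 -> 101
Step 3: G0=NOT G0=NOT 1=0 G1=G1&G0=0&1=0 G2=(1+1>=1)=1 -> 001
State from step 3 equals state from step 1 -> cycle length 2

Answer: 2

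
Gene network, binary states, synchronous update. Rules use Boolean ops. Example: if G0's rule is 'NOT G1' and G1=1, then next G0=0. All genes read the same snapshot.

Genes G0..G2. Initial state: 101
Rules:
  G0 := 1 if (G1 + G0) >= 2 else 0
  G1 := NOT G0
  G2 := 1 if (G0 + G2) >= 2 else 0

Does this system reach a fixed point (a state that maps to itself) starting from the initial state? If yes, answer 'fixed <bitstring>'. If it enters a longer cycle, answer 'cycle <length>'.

Answer: fixed 010

Derivation:
Step 0: 101
Step 1: G0=(0+1>=2)=0 G1=NOT G0=NOT 1=0 G2=(1+1>=2)=1 -> 001
Step 2: G0=(0+0>=2)=0 G1=NOT G0=NOT 0=1 G2=(0+1>=2)=0 -> 010
Step 3: G0=(1+0>=2)=0 G1=NOT G0=NOT 0=1 G2=(0+0>=2)=0 -> 010
Fixed point reached at step 2: 010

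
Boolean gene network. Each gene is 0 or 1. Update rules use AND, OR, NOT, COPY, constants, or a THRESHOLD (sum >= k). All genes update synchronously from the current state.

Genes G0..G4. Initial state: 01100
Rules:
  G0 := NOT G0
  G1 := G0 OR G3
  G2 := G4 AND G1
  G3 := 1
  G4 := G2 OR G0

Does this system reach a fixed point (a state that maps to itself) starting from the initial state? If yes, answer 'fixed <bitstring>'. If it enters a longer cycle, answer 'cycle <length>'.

Step 0: 01100
Step 1: G0=NOT G0=NOT 0=1 G1=G0|G3=0|0=0 G2=G4&G1=0&1=0 G3=1(const) G4=G2|G0=1|0=1 -> 10011
Step 2: G0=NOT G0=NOT 1=0 G1=G0|G3=1|1=1 G2=G4&G1=1&0=0 G3=1(const) G4=G2|G0=0|1=1 -> 01011
Step 3: G0=NOT G0=NOT 0=1 G1=G0|G3=0|1=1 G2=G4&G1=1&1=1 G3=1(const) G4=G2|G0=0|0=0 -> 11110
Step 4: G0=NOT G0=NOT 1=0 G1=G0|G3=1|1=1 G2=G4&G1=0&1=0 G3=1(const) G4=G2|G0=1|1=1 -> 01011
Cycle of length 2 starting at step 2 -> no fixed point

Answer: cycle 2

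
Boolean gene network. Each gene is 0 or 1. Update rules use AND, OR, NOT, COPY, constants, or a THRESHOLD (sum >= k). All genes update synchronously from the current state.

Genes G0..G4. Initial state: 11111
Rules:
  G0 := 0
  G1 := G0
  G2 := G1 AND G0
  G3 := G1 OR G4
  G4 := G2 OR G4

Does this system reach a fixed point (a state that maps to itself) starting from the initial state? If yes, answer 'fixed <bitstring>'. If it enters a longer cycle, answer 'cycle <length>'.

Step 0: 11111
Step 1: G0=0(const) G1=G0=1 G2=G1&G0=1&1=1 G3=G1|G4=1|1=1 G4=G2|G4=1|1=1 -> 01111
Step 2: G0=0(const) G1=G0=0 G2=G1&G0=1&0=0 G3=G1|G4=1|1=1 G4=G2|G4=1|1=1 -> 00011
Step 3: G0=0(const) G1=G0=0 G2=G1&G0=0&0=0 G3=G1|G4=0|1=1 G4=G2|G4=0|1=1 -> 00011
Fixed point reached at step 2: 00011

Answer: fixed 00011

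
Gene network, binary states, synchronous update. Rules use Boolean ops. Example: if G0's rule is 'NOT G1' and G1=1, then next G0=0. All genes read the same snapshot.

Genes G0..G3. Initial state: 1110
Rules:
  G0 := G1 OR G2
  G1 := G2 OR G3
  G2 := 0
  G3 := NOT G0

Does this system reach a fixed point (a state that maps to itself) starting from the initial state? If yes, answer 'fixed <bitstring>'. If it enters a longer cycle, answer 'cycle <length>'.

Answer: cycle 6

Derivation:
Step 0: 1110
Step 1: G0=G1|G2=1|1=1 G1=G2|G3=1|0=1 G2=0(const) G3=NOT G0=NOT 1=0 -> 1100
Step 2: G0=G1|G2=1|0=1 G1=G2|G3=0|0=0 G2=0(const) G3=NOT G0=NOT 1=0 -> 1000
Step 3: G0=G1|G2=0|0=0 G1=G2|G3=0|0=0 G2=0(const) G3=NOT G0=NOT 1=0 -> 0000
Step 4: G0=G1|G2=0|0=0 G1=G2|G3=0|0=0 G2=0(const) G3=NOT G0=NOT 0=1 -> 0001
Step 5: G0=G1|G2=0|0=0 G1=G2|G3=0|1=1 G2=0(const) G3=NOT G0=NOT 0=1 -> 0101
Step 6: G0=G1|G2=1|0=1 G1=G2|G3=0|1=1 G2=0(const) G3=NOT G0=NOT 0=1 -> 1101
Step 7: G0=G1|G2=1|0=1 G1=G2|G3=0|1=1 G2=0(const) G3=NOT G0=NOT 1=0 -> 1100
Cycle of length 6 starting at step 1 -> no fixed point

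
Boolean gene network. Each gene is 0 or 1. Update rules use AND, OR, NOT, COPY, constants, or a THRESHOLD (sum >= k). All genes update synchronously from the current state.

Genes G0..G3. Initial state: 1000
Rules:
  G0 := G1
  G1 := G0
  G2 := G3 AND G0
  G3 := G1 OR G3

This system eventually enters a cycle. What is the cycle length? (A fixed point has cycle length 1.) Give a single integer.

Answer: 2

Derivation:
Step 0: 1000
Step 1: G0=G1=0 G1=G0=1 G2=G3&G0=0&1=0 G3=G1|G3=0|0=0 -> 0100
Step 2: G0=G1=1 G1=G0=0 G2=G3&G0=0&0=0 G3=G1|G3=1|0=1 -> 1001
Step 3: G0=G1=0 G1=G0=1 G2=G3&G0=1&1=1 G3=G1|G3=0|1=1 -> 0111
Step 4: G0=G1=1 G1=G0=0 G2=G3&G0=1&0=0 G3=G1|G3=1|1=1 -> 1001
State from step 4 equals state from step 2 -> cycle length 2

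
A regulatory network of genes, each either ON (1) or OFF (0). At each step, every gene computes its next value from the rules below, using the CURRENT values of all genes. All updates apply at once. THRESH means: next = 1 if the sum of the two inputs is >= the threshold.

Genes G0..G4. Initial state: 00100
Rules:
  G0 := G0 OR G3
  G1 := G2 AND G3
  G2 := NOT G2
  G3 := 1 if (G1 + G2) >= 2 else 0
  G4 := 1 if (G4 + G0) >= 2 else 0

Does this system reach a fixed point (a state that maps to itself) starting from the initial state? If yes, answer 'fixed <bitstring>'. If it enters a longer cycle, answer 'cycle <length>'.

Step 0: 00100
Step 1: G0=G0|G3=0|0=0 G1=G2&G3=1&0=0 G2=NOT G2=NOT 1=0 G3=(0+1>=2)=0 G4=(0+0>=2)=0 -> 00000
Step 2: G0=G0|G3=0|0=0 G1=G2&G3=0&0=0 G2=NOT G2=NOT 0=1 G3=(0+0>=2)=0 G4=(0+0>=2)=0 -> 00100
Cycle of length 2 starting at step 0 -> no fixed point

Answer: cycle 2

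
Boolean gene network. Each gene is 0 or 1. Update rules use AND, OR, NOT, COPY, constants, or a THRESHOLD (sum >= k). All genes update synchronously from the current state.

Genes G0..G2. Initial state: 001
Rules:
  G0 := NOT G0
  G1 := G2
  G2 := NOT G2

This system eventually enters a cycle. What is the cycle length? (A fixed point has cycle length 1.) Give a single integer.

Answer: 2

Derivation:
Step 0: 001
Step 1: G0=NOT G0=NOT 0=1 G1=G2=1 G2=NOT G2=NOT 1=0 -> 110
Step 2: G0=NOT G0=NOT 1=0 G1=G2=0 G2=NOT G2=NOT 0=1 -> 001
State from step 2 equals state from step 0 -> cycle length 2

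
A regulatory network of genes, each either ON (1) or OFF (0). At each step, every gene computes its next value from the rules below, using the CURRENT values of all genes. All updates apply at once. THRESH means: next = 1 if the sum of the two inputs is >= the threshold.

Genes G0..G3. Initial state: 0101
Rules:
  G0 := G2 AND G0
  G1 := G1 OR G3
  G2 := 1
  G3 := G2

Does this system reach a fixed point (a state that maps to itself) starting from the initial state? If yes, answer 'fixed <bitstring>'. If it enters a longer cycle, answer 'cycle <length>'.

Answer: fixed 0111

Derivation:
Step 0: 0101
Step 1: G0=G2&G0=0&0=0 G1=G1|G3=1|1=1 G2=1(const) G3=G2=0 -> 0110
Step 2: G0=G2&G0=1&0=0 G1=G1|G3=1|0=1 G2=1(const) G3=G2=1 -> 0111
Step 3: G0=G2&G0=1&0=0 G1=G1|G3=1|1=1 G2=1(const) G3=G2=1 -> 0111
Fixed point reached at step 2: 0111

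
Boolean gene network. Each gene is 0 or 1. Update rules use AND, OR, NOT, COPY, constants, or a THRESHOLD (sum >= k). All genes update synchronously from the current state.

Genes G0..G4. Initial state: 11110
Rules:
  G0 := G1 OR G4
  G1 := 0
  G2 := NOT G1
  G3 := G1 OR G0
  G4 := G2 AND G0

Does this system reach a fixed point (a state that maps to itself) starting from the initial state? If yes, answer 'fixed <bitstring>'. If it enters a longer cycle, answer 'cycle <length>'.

Answer: cycle 2

Derivation:
Step 0: 11110
Step 1: G0=G1|G4=1|0=1 G1=0(const) G2=NOT G1=NOT 1=0 G3=G1|G0=1|1=1 G4=G2&G0=1&1=1 -> 10011
Step 2: G0=G1|G4=0|1=1 G1=0(const) G2=NOT G1=NOT 0=1 G3=G1|G0=0|1=1 G4=G2&G0=0&1=0 -> 10110
Step 3: G0=G1|G4=0|0=0 G1=0(const) G2=NOT G1=NOT 0=1 G3=G1|G0=0|1=1 G4=G2&G0=1&1=1 -> 00111
Step 4: G0=G1|G4=0|1=1 G1=0(const) G2=NOT G1=NOT 0=1 G3=G1|G0=0|0=0 G4=G2&G0=1&0=0 -> 10100
Step 5: G0=G1|G4=0|0=0 G1=0(const) G2=NOT G1=NOT 0=1 G3=G1|G0=0|1=1 G4=G2&G0=1&1=1 -> 00111
Cycle of length 2 starting at step 3 -> no fixed point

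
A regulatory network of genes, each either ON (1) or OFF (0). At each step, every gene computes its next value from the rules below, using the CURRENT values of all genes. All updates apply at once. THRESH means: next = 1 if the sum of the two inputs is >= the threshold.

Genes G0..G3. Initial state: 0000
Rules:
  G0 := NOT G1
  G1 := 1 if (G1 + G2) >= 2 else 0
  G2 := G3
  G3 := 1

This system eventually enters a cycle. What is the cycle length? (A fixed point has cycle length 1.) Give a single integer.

Answer: 1

Derivation:
Step 0: 0000
Step 1: G0=NOT G1=NOT 0=1 G1=(0+0>=2)=0 G2=G3=0 G3=1(const) -> 1001
Step 2: G0=NOT G1=NOT 0=1 G1=(0+0>=2)=0 G2=G3=1 G3=1(const) -> 1011
Step 3: G0=NOT G1=NOT 0=1 G1=(0+1>=2)=0 G2=G3=1 G3=1(const) -> 1011
State from step 3 equals state from step 2 -> cycle length 1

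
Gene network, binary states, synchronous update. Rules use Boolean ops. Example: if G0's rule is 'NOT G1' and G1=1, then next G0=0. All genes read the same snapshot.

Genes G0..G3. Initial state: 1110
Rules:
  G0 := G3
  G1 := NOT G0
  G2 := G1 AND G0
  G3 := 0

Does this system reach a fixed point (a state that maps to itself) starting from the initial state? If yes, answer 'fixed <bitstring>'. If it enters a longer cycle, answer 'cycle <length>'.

Answer: fixed 0100

Derivation:
Step 0: 1110
Step 1: G0=G3=0 G1=NOT G0=NOT 1=0 G2=G1&G0=1&1=1 G3=0(const) -> 0010
Step 2: G0=G3=0 G1=NOT G0=NOT 0=1 G2=G1&G0=0&0=0 G3=0(const) -> 0100
Step 3: G0=G3=0 G1=NOT G0=NOT 0=1 G2=G1&G0=1&0=0 G3=0(const) -> 0100
Fixed point reached at step 2: 0100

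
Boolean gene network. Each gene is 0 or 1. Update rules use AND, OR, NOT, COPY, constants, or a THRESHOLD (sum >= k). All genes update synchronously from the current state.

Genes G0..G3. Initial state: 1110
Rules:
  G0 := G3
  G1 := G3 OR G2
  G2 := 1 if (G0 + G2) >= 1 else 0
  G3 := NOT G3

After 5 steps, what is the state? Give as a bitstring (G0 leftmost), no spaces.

Step 1: G0=G3=0 G1=G3|G2=0|1=1 G2=(1+1>=1)=1 G3=NOT G3=NOT 0=1 -> 0111
Step 2: G0=G3=1 G1=G3|G2=1|1=1 G2=(0+1>=1)=1 G3=NOT G3=NOT 1=0 -> 1110
Step 3: G0=G3=0 G1=G3|G2=0|1=1 G2=(1+1>=1)=1 G3=NOT G3=NOT 0=1 -> 0111
Step 4: G0=G3=1 G1=G3|G2=1|1=1 G2=(0+1>=1)=1 G3=NOT G3=NOT 1=0 -> 1110
Step 5: G0=G3=0 G1=G3|G2=0|1=1 G2=(1+1>=1)=1 G3=NOT G3=NOT 0=1 -> 0111

0111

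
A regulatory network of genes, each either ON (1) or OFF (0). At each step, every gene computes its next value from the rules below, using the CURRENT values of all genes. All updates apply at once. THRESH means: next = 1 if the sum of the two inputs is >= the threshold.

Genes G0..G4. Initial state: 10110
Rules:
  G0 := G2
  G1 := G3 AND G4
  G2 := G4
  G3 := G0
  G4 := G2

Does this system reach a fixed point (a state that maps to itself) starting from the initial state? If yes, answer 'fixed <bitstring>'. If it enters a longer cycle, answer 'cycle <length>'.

Step 0: 10110
Step 1: G0=G2=1 G1=G3&G4=1&0=0 G2=G4=0 G3=G0=1 G4=G2=1 -> 10011
Step 2: G0=G2=0 G1=G3&G4=1&1=1 G2=G4=1 G3=G0=1 G4=G2=0 -> 01110
Step 3: G0=G2=1 G1=G3&G4=1&0=0 G2=G4=0 G3=G0=0 G4=G2=1 -> 10001
Step 4: G0=G2=0 G1=G3&G4=0&1=0 G2=G4=1 G3=G0=1 G4=G2=0 -> 00110
Step 5: G0=G2=1 G1=G3&G4=1&0=0 G2=G4=0 G3=G0=0 G4=G2=1 -> 10001
Cycle of length 2 starting at step 3 -> no fixed point

Answer: cycle 2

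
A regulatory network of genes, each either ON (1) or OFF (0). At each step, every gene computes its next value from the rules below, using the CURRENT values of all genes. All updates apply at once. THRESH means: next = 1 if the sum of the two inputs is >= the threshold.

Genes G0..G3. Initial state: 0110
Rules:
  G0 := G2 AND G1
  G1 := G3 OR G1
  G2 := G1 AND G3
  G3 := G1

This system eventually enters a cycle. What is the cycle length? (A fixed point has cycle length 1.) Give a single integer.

Step 0: 0110
Step 1: G0=G2&G1=1&1=1 G1=G3|G1=0|1=1 G2=G1&G3=1&0=0 G3=G1=1 -> 1101
Step 2: G0=G2&G1=0&1=0 G1=G3|G1=1|1=1 G2=G1&G3=1&1=1 G3=G1=1 -> 0111
Step 3: G0=G2&G1=1&1=1 G1=G3|G1=1|1=1 G2=G1&G3=1&1=1 G3=G1=1 -> 1111
Step 4: G0=G2&G1=1&1=1 G1=G3|G1=1|1=1 G2=G1&G3=1&1=1 G3=G1=1 -> 1111
State from step 4 equals state from step 3 -> cycle length 1

Answer: 1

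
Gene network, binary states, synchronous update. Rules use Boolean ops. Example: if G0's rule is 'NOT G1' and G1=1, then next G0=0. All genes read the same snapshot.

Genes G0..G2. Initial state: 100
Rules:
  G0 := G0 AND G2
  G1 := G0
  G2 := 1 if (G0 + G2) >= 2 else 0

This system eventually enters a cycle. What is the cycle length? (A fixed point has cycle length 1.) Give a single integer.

Step 0: 100
Step 1: G0=G0&G2=1&0=0 G1=G0=1 G2=(1+0>=2)=0 -> 010
Step 2: G0=G0&G2=0&0=0 G1=G0=0 G2=(0+0>=2)=0 -> 000
Step 3: G0=G0&G2=0&0=0 G1=G0=0 G2=(0+0>=2)=0 -> 000
State from step 3 equals state from step 2 -> cycle length 1

Answer: 1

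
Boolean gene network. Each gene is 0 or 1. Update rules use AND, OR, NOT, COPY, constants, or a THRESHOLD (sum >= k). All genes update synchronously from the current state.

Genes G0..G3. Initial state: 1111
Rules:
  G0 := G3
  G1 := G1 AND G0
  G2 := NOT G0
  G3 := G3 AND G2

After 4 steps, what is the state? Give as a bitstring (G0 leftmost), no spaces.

Step 1: G0=G3=1 G1=G1&G0=1&1=1 G2=NOT G0=NOT 1=0 G3=G3&G2=1&1=1 -> 1101
Step 2: G0=G3=1 G1=G1&G0=1&1=1 G2=NOT G0=NOT 1=0 G3=G3&G2=1&0=0 -> 1100
Step 3: G0=G3=0 G1=G1&G0=1&1=1 G2=NOT G0=NOT 1=0 G3=G3&G2=0&0=0 -> 0100
Step 4: G0=G3=0 G1=G1&G0=1&0=0 G2=NOT G0=NOT 0=1 G3=G3&G2=0&0=0 -> 0010

0010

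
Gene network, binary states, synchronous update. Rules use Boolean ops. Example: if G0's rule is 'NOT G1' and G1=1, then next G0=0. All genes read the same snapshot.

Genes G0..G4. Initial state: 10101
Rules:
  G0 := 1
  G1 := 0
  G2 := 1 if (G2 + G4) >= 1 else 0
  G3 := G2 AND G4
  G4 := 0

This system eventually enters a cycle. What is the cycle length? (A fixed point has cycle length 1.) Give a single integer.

Step 0: 10101
Step 1: G0=1(const) G1=0(const) G2=(1+1>=1)=1 G3=G2&G4=1&1=1 G4=0(const) -> 10110
Step 2: G0=1(const) G1=0(const) G2=(1+0>=1)=1 G3=G2&G4=1&0=0 G4=0(const) -> 10100
Step 3: G0=1(const) G1=0(const) G2=(1+0>=1)=1 G3=G2&G4=1&0=0 G4=0(const) -> 10100
State from step 3 equals state from step 2 -> cycle length 1

Answer: 1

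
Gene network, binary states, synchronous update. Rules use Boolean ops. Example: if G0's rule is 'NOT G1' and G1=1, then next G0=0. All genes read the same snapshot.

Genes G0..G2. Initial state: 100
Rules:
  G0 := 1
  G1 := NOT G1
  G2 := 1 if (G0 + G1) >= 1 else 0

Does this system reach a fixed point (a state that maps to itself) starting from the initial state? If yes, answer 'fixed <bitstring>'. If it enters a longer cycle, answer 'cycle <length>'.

Answer: cycle 2

Derivation:
Step 0: 100
Step 1: G0=1(const) G1=NOT G1=NOT 0=1 G2=(1+0>=1)=1 -> 111
Step 2: G0=1(const) G1=NOT G1=NOT 1=0 G2=(1+1>=1)=1 -> 101
Step 3: G0=1(const) G1=NOT G1=NOT 0=1 G2=(1+0>=1)=1 -> 111
Cycle of length 2 starting at step 1 -> no fixed point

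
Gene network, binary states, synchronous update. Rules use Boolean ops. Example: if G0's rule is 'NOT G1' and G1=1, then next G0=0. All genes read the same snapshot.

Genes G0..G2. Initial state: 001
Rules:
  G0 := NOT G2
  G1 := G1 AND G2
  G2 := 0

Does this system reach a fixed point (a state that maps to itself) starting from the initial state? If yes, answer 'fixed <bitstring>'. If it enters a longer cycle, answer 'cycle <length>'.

Answer: fixed 100

Derivation:
Step 0: 001
Step 1: G0=NOT G2=NOT 1=0 G1=G1&G2=0&1=0 G2=0(const) -> 000
Step 2: G0=NOT G2=NOT 0=1 G1=G1&G2=0&0=0 G2=0(const) -> 100
Step 3: G0=NOT G2=NOT 0=1 G1=G1&G2=0&0=0 G2=0(const) -> 100
Fixed point reached at step 2: 100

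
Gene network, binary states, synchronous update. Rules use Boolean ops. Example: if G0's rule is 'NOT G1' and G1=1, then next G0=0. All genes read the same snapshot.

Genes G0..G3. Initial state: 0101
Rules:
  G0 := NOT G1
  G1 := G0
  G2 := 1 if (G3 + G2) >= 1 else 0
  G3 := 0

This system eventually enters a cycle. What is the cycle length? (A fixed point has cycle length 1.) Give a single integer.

Answer: 4

Derivation:
Step 0: 0101
Step 1: G0=NOT G1=NOT 1=0 G1=G0=0 G2=(1+0>=1)=1 G3=0(const) -> 0010
Step 2: G0=NOT G1=NOT 0=1 G1=G0=0 G2=(0+1>=1)=1 G3=0(const) -> 1010
Step 3: G0=NOT G1=NOT 0=1 G1=G0=1 G2=(0+1>=1)=1 G3=0(const) -> 1110
Step 4: G0=NOT G1=NOT 1=0 G1=G0=1 G2=(0+1>=1)=1 G3=0(const) -> 0110
Step 5: G0=NOT G1=NOT 1=0 G1=G0=0 G2=(0+1>=1)=1 G3=0(const) -> 0010
State from step 5 equals state from step 1 -> cycle length 4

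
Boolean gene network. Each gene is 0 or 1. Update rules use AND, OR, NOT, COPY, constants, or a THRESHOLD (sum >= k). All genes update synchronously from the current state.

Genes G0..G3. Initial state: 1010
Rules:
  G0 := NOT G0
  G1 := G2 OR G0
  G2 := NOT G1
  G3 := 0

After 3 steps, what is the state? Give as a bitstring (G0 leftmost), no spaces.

Step 1: G0=NOT G0=NOT 1=0 G1=G2|G0=1|1=1 G2=NOT G1=NOT 0=1 G3=0(const) -> 0110
Step 2: G0=NOT G0=NOT 0=1 G1=G2|G0=1|0=1 G2=NOT G1=NOT 1=0 G3=0(const) -> 1100
Step 3: G0=NOT G0=NOT 1=0 G1=G2|G0=0|1=1 G2=NOT G1=NOT 1=0 G3=0(const) -> 0100

0100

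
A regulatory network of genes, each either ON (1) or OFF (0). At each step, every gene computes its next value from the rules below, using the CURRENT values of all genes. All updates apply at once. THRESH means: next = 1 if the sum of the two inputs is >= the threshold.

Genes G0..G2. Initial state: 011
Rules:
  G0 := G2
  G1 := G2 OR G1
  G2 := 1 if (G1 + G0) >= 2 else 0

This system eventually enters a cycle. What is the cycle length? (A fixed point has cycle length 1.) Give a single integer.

Step 0: 011
Step 1: G0=G2=1 G1=G2|G1=1|1=1 G2=(1+0>=2)=0 -> 110
Step 2: G0=G2=0 G1=G2|G1=0|1=1 G2=(1+1>=2)=1 -> 011
State from step 2 equals state from step 0 -> cycle length 2

Answer: 2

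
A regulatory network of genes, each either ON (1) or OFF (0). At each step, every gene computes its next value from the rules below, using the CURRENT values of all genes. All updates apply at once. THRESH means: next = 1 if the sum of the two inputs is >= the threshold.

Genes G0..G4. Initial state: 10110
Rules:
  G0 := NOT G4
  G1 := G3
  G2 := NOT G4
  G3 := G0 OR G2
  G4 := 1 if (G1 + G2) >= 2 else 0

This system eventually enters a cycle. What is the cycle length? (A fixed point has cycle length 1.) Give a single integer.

Step 0: 10110
Step 1: G0=NOT G4=NOT 0=1 G1=G3=1 G2=NOT G4=NOT 0=1 G3=G0|G2=1|1=1 G4=(0+1>=2)=0 -> 11110
Step 2: G0=NOT G4=NOT 0=1 G1=G3=1 G2=NOT G4=NOT 0=1 G3=G0|G2=1|1=1 G4=(1+1>=2)=1 -> 11111
Step 3: G0=NOT G4=NOT 1=0 G1=G3=1 G2=NOT G4=NOT 1=0 G3=G0|G2=1|1=1 G4=(1+1>=2)=1 -> 01011
Step 4: G0=NOT G4=NOT 1=0 G1=G3=1 G2=NOT G4=NOT 1=0 G3=G0|G2=0|0=0 G4=(1+0>=2)=0 -> 01000
Step 5: G0=NOT G4=NOT 0=1 G1=G3=0 G2=NOT G4=NOT 0=1 G3=G0|G2=0|0=0 G4=(1+0>=2)=0 -> 10100
Step 6: G0=NOT G4=NOT 0=1 G1=G3=0 G2=NOT G4=NOT 0=1 G3=G0|G2=1|1=1 G4=(0+1>=2)=0 -> 10110
State from step 6 equals state from step 0 -> cycle length 6

Answer: 6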